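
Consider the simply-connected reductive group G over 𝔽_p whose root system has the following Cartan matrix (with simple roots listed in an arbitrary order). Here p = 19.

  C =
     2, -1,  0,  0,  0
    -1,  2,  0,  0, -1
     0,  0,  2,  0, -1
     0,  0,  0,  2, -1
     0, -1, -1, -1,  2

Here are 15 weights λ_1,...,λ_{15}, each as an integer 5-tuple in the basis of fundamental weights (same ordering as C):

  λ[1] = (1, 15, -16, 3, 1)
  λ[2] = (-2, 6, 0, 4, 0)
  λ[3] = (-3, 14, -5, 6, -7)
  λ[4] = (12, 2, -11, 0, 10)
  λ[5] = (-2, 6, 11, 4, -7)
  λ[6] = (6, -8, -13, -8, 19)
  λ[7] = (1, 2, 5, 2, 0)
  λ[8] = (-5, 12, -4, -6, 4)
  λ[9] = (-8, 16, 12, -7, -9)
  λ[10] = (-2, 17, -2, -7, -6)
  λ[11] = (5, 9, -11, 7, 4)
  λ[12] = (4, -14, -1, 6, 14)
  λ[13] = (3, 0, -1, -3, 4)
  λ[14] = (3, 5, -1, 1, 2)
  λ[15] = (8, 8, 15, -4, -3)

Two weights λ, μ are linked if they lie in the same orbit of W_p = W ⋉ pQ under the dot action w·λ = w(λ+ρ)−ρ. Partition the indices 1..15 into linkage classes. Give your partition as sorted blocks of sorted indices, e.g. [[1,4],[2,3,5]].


Type D_5, rank 5, |W|=1920; reorder rows/cols to standard.

Each λ_j+ρ reduced to Ā_19; 5-tuples below use C's row order:

  1: (3, 1, 1, 8, 1);  2: (1, 4, 1, 5, 1);  3: (2, 3, 6, 3, 1);  4: (3, 1, 1, 8, 1);  5: (1, 0, 6, 1, 5);  6: (1, 0, 6, 1, 5);  7: (2, 3, 6, 3, 1);  8: (4, 1, 0, 2, 3);  9: (3, 1, 1, 8, 1);  10: (1, 0, 6, 1, 5);  11: (4, 1, 0, 2, 3);  12: (3, 2, 3, 4, 0);  13: (4, 1, 0, 2, 3);  14: (4, 1, 0, 2, 3);  15: (3, 1, 1, 8, 1)

The 15 indices split into 6 linkage classes (same alcove rep ⇔ same W_19-dot-orbit):

[[1, 4, 9, 15], [2], [3, 7], [5, 6, 10], [8, 11, 13, 14], [12]]


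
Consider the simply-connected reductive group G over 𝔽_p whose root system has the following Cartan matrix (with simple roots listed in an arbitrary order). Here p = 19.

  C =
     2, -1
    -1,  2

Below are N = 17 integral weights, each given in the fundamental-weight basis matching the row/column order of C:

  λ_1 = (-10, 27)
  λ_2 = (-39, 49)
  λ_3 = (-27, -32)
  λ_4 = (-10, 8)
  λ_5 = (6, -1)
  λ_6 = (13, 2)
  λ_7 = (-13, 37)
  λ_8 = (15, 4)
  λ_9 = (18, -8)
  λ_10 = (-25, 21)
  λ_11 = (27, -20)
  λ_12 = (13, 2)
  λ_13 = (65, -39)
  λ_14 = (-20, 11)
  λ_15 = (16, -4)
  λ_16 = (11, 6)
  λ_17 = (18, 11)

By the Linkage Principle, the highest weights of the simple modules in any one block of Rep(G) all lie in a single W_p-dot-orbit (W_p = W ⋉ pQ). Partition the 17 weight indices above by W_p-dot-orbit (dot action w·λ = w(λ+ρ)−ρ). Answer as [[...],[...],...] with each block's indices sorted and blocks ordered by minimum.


Cartan matrix: type A_2 (|W|=6); un-permuting the 2 rows.

Folding the 17 weights λ_j+ρ into Ā_19 (reps in the given 2-coord order):

  λ_1 → (0, 10);  λ_2 → (12, 7);  λ_3 → (12, 7);  λ_4 → (9, 0);  λ_5 → (7, 0);  λ_6 → (14, 3);  λ_7 → (7, 0);  λ_8 → (14, 3);  λ_9 → (12, 7);  λ_10 → (14, 3);  λ_11 → (0, 10);  λ_12 → (14, 3);  λ_13 → (0, 10);  λ_14 → (12, 7);  λ_15 → (14, 3);  λ_16 → (12, 7);  λ_17 → (7, 0)

5 distinct reps among the 17 weights ⇒ 5 W_19-linkage classes:

[[1, 11, 13], [2, 3, 9, 14, 16], [4], [5, 7, 17], [6, 8, 10, 12, 15]]


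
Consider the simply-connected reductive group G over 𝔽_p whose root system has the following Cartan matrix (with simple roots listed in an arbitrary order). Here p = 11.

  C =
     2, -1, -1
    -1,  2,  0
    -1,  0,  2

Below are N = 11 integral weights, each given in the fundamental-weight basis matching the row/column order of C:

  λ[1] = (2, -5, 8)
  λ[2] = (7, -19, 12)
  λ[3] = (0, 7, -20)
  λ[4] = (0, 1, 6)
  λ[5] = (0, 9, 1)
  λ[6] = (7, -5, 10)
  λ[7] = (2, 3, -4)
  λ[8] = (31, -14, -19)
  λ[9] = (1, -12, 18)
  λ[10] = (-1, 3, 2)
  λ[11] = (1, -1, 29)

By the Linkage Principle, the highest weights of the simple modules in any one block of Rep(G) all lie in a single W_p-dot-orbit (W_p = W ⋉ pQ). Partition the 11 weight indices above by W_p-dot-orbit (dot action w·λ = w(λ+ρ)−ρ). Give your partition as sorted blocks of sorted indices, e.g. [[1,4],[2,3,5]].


A_3 Cartan matrix, 3 simple roots permuted; ρ=(1,1,1).

Folding the 11 weights λ_j+ρ into Ā_11 (reps in the given 3-coord order):

  λ_1+ρ ↦ (1, 2, 7);  λ_2+ρ ↦ (1, 2, 7);  λ_3+ρ ↦ (1, 2, 7);  λ_4+ρ ↦ (1, 2, 7);  λ_5+ρ ↦ (1, 8, 0);  λ_6+ρ ↦ (0, 4, 3);  λ_7+ρ ↦ (0, 4, 3);  λ_8+ρ ↦ (1, 2, 7);  λ_9+ρ ↦ (1, 8, 0);  λ_10+ρ ↦ (0, 4, 3);  λ_11+ρ ↦ (1, 8, 0)

Grouping the 11 weights by Ā_11-representative: 3 linkage classes.

[[1, 2, 3, 4, 8], [5, 9, 11], [6, 7, 10]]


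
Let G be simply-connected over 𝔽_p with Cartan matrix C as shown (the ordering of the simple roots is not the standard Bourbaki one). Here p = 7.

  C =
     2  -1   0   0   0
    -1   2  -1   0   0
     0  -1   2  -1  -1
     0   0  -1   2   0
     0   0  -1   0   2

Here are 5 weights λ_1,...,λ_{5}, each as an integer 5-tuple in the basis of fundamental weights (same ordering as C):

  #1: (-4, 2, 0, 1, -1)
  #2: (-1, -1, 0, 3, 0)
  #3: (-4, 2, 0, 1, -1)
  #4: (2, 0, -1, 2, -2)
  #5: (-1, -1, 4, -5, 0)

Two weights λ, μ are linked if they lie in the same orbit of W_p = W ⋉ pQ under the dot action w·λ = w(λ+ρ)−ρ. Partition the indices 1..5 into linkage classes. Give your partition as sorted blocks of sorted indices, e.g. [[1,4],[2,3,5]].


C ↔ D_5 under row/col permutation; |W(D_5)| = 1920.

Folding the 5 weights λ_j+ρ into Ā_7 (reps in the given 5-coord order):

    1: (3, 0, 1, 2, 0)
    2: (0, 0, 1, 4, 1)
    3: (3, 0, 1, 2, 0)
    4: (3, 0, 1, 2, 0)
    5: (0, 0, 1, 4, 1)

The 5 indices split into 2 linkage classes (same alcove rep ⇔ same W_7-dot-orbit):

[[1, 3, 4], [2, 5]]


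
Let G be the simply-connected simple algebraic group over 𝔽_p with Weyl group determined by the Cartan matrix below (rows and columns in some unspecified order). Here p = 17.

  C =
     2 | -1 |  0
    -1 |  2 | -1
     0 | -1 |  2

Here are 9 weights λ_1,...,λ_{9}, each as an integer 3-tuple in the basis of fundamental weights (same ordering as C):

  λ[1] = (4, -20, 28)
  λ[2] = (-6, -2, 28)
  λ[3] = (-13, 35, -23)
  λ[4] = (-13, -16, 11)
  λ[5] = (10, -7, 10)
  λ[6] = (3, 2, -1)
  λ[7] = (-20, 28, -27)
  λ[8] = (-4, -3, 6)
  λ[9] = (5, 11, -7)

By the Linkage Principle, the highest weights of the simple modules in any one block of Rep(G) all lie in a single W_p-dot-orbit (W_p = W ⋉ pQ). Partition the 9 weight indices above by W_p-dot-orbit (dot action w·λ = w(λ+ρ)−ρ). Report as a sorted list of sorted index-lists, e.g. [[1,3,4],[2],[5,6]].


A_3 Cartan matrix, 3 simple roots permuted; ρ=(1,1,1).

Ā_17 reps of the 9 weights (A_3, coords as presented):

    λ_1+ρ ↦ (2, 3, 2)
    λ_2+ρ ↦ (5, 6, 5)
    λ_3+ρ ↦ (2, 3, 2)
    λ_4+ρ ↦ (2, 3, 2)
    λ_5+ρ ↦ (5, 6, 5)
    λ_6+ρ ↦ (4, 3, 0)
    λ_7+ρ ↦ (9, 5, 2)
    λ_8+ρ ↦ (2, 3, 2)
    λ_9+ρ ↦ (5, 6, 5)

4 distinct reps among the 9 weights ⇒ 4 W_17-linkage classes:

[[1, 3, 4, 8], [2, 5, 9], [6], [7]]


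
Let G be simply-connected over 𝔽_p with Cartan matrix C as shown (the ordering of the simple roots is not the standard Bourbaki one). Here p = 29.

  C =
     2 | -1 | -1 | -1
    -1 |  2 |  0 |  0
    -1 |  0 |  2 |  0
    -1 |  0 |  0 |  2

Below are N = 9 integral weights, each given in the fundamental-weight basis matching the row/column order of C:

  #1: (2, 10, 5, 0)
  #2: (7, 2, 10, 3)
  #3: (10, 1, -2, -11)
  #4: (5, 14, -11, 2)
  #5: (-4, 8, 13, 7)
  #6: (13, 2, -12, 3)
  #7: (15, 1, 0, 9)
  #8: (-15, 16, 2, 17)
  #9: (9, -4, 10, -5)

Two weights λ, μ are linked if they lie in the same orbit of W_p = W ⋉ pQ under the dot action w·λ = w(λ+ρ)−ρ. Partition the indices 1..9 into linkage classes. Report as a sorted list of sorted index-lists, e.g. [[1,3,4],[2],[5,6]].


Dynkin diagram of C (from the 6 off-diagonal −1 entries): D_4.

Each λ_j+ρ reduced to Ā_29; 4-tuples below use C's row order:

  [1] (3, 11, 6, 1);  [2] (3, 3, 11, 4);  [3] (0, 2, 1, 10);  [4] (3, 11, 6, 1);  [5] (3, 6, 11, 5);  [6] (3, 3, 11, 4);  [7] (0, 2, 1, 10);  [8] (3, 3, 11, 4);  [9] (3, 3, 11, 4)

4 distinct reps among the 9 weights ⇒ 4 W_29-linkage classes:

[[1, 4], [2, 6, 8, 9], [3, 7], [5]]


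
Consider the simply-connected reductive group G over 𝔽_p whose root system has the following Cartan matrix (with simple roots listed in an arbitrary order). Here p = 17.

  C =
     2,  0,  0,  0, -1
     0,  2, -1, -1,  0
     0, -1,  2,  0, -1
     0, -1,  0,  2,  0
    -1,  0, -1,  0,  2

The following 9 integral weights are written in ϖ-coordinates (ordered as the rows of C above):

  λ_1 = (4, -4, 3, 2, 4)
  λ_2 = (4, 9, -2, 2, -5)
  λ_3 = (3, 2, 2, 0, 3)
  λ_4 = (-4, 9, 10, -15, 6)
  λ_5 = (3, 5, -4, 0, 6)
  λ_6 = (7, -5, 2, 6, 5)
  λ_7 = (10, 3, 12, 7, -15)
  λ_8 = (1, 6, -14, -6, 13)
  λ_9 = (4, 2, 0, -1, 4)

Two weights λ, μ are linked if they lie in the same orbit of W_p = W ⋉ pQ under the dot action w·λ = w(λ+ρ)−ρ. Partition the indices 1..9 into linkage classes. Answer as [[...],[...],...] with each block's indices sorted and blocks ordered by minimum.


C ↔ A_5 under row/col permutation; |W(A_5)| = 720.

Each λ_j+ρ reduced to Ā_17; 5-tuples below use C's row order:

  λ_1 → (5, 3, 1, 0, 5)
  λ_2 → (0, 5, 4, 3, 1)
  λ_3 → (4, 3, 3, 1, 4)
  λ_4 → (4, 3, 3, 1, 4)
  λ_5 → (4, 3, 3, 1, 4)
  λ_6 → (5, 3, 1, 0, 5)
  λ_7 → (5, 3, 1, 0, 5)
  λ_8 → (2, 5, 2, 6, 1)
  λ_9 → (5, 3, 1, 0, 5)

Linkage partition of the 9 weights (4 classes, p=17):

[[1, 6, 7, 9], [2], [3, 4, 5], [8]]


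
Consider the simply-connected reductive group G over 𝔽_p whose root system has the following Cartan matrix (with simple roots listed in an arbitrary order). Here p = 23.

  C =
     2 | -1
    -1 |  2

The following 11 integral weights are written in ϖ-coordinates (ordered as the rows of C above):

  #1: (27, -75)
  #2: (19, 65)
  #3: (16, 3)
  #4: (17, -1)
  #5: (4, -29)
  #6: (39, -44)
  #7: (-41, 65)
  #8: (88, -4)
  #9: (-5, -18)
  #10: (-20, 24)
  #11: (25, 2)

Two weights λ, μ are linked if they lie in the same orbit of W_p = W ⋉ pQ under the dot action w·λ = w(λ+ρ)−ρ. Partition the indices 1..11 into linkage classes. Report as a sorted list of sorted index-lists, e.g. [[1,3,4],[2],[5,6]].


Type A_2, rank 2, |W|=6; reorder rows/cols to standard.

Folding the 11 weights λ_j+ρ into Ā_23 (reps in the given 2-coord order):

  λ_1 → (18, 0) · λ_2 → (17, 3) · λ_3 → (17, 4) · λ_4 → (18, 0) · λ_5 → (18, 0) · λ_6 → (17, 3) · λ_7 → (17, 3) · λ_8 → (17, 3) · λ_9 → (17, 4) · λ_10 → (17, 4) · λ_11 → (17, 3)

3 distinct reps among the 11 weights ⇒ 3 W_23-linkage classes:

[[1, 4, 5], [2, 6, 7, 8, 11], [3, 9, 10]]


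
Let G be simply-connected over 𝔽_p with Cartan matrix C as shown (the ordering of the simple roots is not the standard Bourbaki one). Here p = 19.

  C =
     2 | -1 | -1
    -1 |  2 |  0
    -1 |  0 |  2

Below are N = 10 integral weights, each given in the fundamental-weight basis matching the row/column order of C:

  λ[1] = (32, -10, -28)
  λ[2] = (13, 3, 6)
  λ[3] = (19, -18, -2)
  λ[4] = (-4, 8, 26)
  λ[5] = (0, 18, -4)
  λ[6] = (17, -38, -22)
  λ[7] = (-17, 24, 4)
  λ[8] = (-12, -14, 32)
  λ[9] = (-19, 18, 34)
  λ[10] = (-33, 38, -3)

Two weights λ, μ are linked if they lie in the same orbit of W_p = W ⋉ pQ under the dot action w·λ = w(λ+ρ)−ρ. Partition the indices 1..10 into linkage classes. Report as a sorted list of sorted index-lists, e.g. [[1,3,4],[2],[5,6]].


C ↔ A_3 under row/col permutation; |W(A_3)| = 24.

Each λ_j+ρ reduced to Ā_19; 3-tuples below use C's row order:

  1: (5, 3, 5);  2: (12, 2, 1);  3: (2, 16, 0);  4: (5, 3, 5);  5: (2, 16, 0);  6: (2, 16, 0);  7: (5, 3, 5);  8: (5, 3, 5);  9: (2, 16, 0);  10: (12, 2, 1)

The 10 indices split into 3 linkage classes (same alcove rep ⇔ same W_19-dot-orbit):

[[1, 4, 7, 8], [2, 10], [3, 5, 6, 9]]


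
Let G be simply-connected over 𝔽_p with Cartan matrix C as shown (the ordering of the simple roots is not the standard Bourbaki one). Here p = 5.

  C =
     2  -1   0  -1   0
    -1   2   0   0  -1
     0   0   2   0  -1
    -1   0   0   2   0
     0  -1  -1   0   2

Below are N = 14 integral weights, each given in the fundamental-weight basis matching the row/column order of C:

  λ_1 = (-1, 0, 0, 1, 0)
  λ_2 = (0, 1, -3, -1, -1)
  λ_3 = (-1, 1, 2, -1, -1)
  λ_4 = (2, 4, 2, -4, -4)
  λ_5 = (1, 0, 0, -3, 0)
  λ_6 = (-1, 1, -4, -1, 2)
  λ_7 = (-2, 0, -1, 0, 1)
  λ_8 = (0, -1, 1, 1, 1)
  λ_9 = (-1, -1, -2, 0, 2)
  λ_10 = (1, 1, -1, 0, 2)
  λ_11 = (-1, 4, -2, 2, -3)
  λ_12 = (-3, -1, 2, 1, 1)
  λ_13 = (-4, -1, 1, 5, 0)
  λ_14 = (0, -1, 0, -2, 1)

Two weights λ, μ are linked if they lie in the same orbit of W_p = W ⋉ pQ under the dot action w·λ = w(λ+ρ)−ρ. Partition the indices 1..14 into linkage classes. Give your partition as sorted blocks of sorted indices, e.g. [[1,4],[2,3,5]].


C ↔ A_5 under row/col permutation; |W(A_5)| = 720.

Alcove-folded reps (p=5, 14 weights, presented ϖ-order):

    λ_1+ρ ↦ (0, 1, 1, 2, 1)
    λ_2+ρ ↦ (1, 0, 0, 0, 2)
    λ_3+ρ ↦ (0, 2, 3, 0, 0)
    λ_4+ρ ↦ (0, 2, 3, 0, 0)
    λ_5+ρ ↦ (0, 1, 1, 2, 1)
    λ_6+ρ ↦ (0, 2, 3, 0, 0)
    λ_7+ρ ↦ (1, 0, 0, 0, 2)
    λ_8+ρ ↦ (1, 0, 0, 0, 2)
    λ_9+ρ ↦ (0, 0, 1, 1, 2)
    λ_10+ρ ↦ (0, 2, 1, 0, 0)
    λ_11+ρ ↦ (0, 2, 1, 0, 0)
    λ_12+ρ ↦ (0, 2, 3, 0, 0)
    λ_13+ρ ↦ (0, 1, 1, 2, 1)
    λ_14+ρ ↦ (0, 0, 1, 1, 2)

Linkage partition of the 14 weights (5 classes, p=5):

[[1, 5, 13], [2, 7, 8], [3, 4, 6, 12], [9, 14], [10, 11]]


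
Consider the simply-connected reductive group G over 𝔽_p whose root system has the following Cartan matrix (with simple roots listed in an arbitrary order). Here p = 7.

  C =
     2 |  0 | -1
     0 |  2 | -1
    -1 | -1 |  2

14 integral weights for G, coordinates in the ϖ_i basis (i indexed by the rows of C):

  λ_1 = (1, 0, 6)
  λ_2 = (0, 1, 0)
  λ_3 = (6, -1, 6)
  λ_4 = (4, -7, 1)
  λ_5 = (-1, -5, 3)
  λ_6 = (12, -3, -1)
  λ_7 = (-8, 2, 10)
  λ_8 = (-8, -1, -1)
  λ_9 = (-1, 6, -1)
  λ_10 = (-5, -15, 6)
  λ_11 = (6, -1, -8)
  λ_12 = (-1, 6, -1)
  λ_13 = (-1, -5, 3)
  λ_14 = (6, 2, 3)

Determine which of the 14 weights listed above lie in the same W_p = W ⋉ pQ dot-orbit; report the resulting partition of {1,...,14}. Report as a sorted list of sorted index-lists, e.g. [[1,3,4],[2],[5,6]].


C ↔ A_3 under row/col permutation; |W(A_3)| = 24.

Folding the 14 weights λ_j+ρ into Ā_7 (reps in the given 3-coord order):

  λ_1 → (1, 2, 4)
  λ_2 → (1, 2, 1)
  λ_3 → (0, 7, 0)
  λ_4 → (1, 2, 4)
  λ_5 → (0, 4, 0)
  λ_6 → (1, 2, 4)
  λ_7 → (0, 4, 0)
  λ_8 → (0, 7, 0)
  λ_9 → (0, 7, 0)
  λ_10 → (0, 4, 0)
  λ_11 → (0, 7, 0)
  λ_12 → (0, 7, 0)
  λ_13 → (0, 4, 0)
  λ_14 → (0, 4, 0)

These 14 weights hit 4 W_7-dot-orbits; sizes (3, 1, 5, 5):

[[1, 4, 6], [2], [3, 8, 9, 11, 12], [5, 7, 10, 13, 14]]


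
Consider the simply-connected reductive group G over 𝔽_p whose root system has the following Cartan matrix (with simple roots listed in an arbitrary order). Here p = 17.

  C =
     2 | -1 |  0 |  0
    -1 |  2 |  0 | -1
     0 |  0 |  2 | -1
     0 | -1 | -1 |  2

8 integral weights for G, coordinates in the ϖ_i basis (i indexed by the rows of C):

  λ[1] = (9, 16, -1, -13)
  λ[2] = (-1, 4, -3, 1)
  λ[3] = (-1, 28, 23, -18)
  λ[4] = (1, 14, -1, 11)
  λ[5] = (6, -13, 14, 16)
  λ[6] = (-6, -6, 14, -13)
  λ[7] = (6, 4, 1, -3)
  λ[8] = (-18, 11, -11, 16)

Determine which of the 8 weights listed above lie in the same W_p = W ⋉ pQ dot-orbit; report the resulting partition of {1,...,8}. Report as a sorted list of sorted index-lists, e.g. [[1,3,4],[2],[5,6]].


Type A_4, rank 4, |W|=120; reorder rows/cols to standard.

Each λ_j+ρ reduced to Ā_17; 4-tuples below use C's row order:

  [1] (0, 5, 2, 0)
  [2] (0, 5, 2, 0)
  [3] (0, 5, 2, 0)
  [4] (0, 5, 2, 0)
  [5] (7, 3, 0, 2)
  [6] (7, 3, 0, 2)
  [7] (7, 3, 0, 2)
  [8] (0, 5, 2, 0)

The 8 indices split into 2 linkage classes (same alcove rep ⇔ same W_17-dot-orbit):

[[1, 2, 3, 4, 8], [5, 6, 7]]


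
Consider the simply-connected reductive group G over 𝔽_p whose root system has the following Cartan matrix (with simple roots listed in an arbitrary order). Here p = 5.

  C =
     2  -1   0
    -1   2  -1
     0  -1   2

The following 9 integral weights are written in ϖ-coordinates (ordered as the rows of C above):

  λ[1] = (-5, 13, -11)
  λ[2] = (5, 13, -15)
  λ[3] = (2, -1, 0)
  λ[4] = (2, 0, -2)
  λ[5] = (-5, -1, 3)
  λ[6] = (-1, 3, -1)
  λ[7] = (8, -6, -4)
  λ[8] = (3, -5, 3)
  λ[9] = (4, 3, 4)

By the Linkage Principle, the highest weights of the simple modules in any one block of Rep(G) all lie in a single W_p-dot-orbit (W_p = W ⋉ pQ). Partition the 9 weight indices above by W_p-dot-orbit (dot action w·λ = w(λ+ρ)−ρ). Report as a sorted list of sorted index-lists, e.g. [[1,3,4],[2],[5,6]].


Dynkin diagram of C (from the 4 off-diagonal −1 entries): A_3.

Folding the 9 weights λ_j+ρ into Ā_5 (reps in the given 3-coord order):

    1: (0, 1, 4)
    2: (0, 4, 0)
    3: (3, 0, 1)
    4: (3, 0, 1)
    5: (0, 4, 0)
    6: (0, 4, 0)
    7: (3, 0, 1)
    8: (0, 4, 0)
    9: (0, 4, 0)

Partition of {1..9} into 3 W_5-dot-orbits:

[[1], [2, 5, 6, 8, 9], [3, 4, 7]]


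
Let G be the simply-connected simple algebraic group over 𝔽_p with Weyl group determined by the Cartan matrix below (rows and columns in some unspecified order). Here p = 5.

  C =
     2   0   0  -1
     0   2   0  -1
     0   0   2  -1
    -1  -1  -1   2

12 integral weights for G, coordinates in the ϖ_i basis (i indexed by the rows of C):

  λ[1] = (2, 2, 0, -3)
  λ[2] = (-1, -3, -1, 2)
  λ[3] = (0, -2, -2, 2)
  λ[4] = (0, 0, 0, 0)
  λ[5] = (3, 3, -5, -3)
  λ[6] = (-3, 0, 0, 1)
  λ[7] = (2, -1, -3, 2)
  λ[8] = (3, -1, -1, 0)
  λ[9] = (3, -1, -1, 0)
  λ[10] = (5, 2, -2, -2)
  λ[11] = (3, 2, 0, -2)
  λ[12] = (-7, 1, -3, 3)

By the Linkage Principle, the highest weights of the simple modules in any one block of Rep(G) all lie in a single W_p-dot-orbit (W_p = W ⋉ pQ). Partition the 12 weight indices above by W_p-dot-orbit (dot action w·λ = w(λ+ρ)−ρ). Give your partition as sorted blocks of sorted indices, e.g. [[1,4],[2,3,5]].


Dynkin diagram of C (from the 6 off-diagonal −1 entries): D_4.

Each λ_j+ρ reduced to Ā_5; 4-tuples below use C's row order:

    λ_1+ρ ↦ (1, 1, 1, 1)
    λ_2+ρ ↦ (0, 2, 0, 1)
    λ_3+ρ ↦ (1, 1, 1, 1)
    λ_4+ρ ↦ (1, 1, 1, 1)
    λ_5+ρ ↦ (1, 1, 1, 1)
    λ_6+ρ ↦ (2, 1, 1, 0)
    λ_7+ρ ↦ (2, 1, 1, 0)
    λ_8+ρ ↦ (4, 0, 0, 0)
    λ_9+ρ ↦ (4, 0, 0, 0)
    λ_10+ρ ↦ (2, 1, 1, 0)
    λ_11+ρ ↦ (2, 1, 1, 0)
    λ_12+ρ ↦ (1, 1, 1, 1)

4 distinct reps among the 12 weights ⇒ 4 W_5-linkage classes:

[[1, 3, 4, 5, 12], [2], [6, 7, 10, 11], [8, 9]]


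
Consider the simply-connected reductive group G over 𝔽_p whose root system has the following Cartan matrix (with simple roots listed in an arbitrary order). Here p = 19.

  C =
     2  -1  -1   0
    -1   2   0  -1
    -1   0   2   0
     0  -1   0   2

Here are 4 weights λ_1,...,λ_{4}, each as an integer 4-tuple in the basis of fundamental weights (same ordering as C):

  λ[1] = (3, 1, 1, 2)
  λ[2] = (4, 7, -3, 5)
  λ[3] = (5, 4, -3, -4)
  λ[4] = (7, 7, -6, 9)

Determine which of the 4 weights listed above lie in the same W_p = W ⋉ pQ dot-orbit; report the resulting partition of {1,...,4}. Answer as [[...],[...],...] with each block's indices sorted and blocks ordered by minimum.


A_4 Cartan matrix, 4 simple roots permuted; ρ=(1,1,1,1).

Each λ_j+ρ reduced to Ā_19; 4-tuples below use C's row order:

  [1] (4, 2, 2, 3);  [2] (3, 8, 2, 6);  [3] (4, 2, 2, 3);  [4] (1, 8, 2, 3)

Linkage partition of the 4 weights (3 classes, p=19):

[[1, 3], [2], [4]]


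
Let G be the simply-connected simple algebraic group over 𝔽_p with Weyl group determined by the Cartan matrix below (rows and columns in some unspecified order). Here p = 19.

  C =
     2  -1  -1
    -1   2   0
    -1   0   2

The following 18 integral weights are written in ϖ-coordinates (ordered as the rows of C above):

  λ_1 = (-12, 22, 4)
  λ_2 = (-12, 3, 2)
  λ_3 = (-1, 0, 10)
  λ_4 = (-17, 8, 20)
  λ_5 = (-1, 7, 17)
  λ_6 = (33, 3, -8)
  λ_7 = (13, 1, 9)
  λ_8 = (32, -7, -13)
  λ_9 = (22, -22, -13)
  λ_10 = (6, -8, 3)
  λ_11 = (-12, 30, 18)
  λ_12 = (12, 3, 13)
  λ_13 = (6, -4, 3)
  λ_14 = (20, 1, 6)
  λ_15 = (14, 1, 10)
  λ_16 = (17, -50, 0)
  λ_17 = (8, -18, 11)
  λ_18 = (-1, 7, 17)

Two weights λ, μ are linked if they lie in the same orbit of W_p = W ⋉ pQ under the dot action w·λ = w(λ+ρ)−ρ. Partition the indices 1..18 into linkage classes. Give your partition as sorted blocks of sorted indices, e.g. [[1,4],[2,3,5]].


Type A_3, rank 3, |W|=24; reorder rows/cols to standard.

W_19-reps of the 18 weights in Ā_19 (same 3-coord order as C):

  λ_1 → (5, 8, 2) · λ_2 → (4, 3, 4) · λ_3 → (0, 1, 11) · λ_4 → (9, 5, 3) · λ_5 → (0, 1, 11) · λ_6 → (0, 7, 4) · λ_7 → (9, 5, 3) · λ_8 → (5, 8, 2) · λ_9 → (8, 7, 2) · λ_10 → (0, 7, 4) · λ_11 → (0, 1, 11) · λ_12 → (5, 8, 2) · λ_13 → (4, 3, 4) · λ_14 → (8, 7, 2) · λ_15 → (8, 7, 2) · λ_16 → (0, 1, 11) · λ_17 → (8, 7, 2) · λ_18 → (0, 1, 11)

Linkage partition of the 18 weights (6 classes, p=19):

[[1, 8, 12], [2, 13], [3, 5, 11, 16, 18], [4, 7], [6, 10], [9, 14, 15, 17]]


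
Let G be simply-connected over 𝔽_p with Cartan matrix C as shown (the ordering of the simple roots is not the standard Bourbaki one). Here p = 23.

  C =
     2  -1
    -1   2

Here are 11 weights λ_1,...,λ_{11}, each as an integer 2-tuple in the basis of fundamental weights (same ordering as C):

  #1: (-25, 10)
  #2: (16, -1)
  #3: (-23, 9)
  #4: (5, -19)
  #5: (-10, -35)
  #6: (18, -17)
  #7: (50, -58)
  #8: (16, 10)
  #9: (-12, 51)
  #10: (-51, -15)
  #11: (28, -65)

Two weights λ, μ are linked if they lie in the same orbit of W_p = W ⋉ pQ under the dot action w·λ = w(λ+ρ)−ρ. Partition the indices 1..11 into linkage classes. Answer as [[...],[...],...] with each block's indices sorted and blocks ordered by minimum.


Type A_2, rank 2, |W|=6; reorder rows/cols to standard.

Folding the 11 weights λ_j+ρ into Ā_23 (reps in the given 2-coord order):

  λ_1+ρ ↦ (10, 12)
  λ_2+ρ ↦ (17, 0)
  λ_3+ρ ↦ (10, 12)
  λ_4+ρ ↦ (12, 6)
  λ_5+ρ ↦ (3, 11)
  λ_6+ρ ↦ (3, 16)
  λ_7+ρ ↦ (12, 6)
  λ_8+ρ ↦ (12, 6)
  λ_9+ρ ↦ (12, 6)
  λ_10+ρ ↦ (5, 14)
  λ_11+ρ ↦ (12, 6)

Partition of {1..11} into 6 W_23-dot-orbits:

[[1, 3], [2], [4, 7, 8, 9, 11], [5], [6], [10]]


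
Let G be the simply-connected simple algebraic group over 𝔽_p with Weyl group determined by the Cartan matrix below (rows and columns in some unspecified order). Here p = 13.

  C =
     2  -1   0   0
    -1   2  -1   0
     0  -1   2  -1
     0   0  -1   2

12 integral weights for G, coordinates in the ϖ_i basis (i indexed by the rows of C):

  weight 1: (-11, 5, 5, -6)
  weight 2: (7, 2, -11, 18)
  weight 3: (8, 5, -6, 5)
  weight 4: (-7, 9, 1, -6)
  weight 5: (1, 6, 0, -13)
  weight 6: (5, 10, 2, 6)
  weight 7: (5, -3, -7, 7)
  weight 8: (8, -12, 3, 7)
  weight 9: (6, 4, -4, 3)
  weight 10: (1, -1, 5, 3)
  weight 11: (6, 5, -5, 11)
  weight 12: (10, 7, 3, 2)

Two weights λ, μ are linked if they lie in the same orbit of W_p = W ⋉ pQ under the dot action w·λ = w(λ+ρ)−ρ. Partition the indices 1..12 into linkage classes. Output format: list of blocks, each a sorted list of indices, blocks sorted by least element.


A_4 Cartan matrix, 4 simple roots permuted; ρ=(1,1,1,1).

Alcove-folded reps (p=13, 12 weights, presented ϖ-order):

    λ_1+ρ ↦ (6, 1, 3, 2)
    λ_2+ρ ↦ (6, 1, 3, 2)
    λ_3+ρ ↦ (6, 1, 3, 2)
    λ_4+ρ ↦ (6, 1, 3, 2)
    λ_5+ρ ↦ (2, 2, 7, 1)
    λ_6+ρ ↦ (6, 1, 3, 2)
    λ_7+ρ ↦ (2, 4, 2, 0)
    λ_8+ρ ↦ (2, 2, 7, 1)
    λ_9+ρ ↦ (7, 2, 3, 1)
    λ_10+ρ ↦ (2, 0, 6, 4)
    λ_11+ρ ↦ (1, 1, 4, 0)
    λ_12+ρ ↦ (2, 0, 6, 4)

Grouping the 12 weights by Ā_13-representative: 6 linkage classes.

[[1, 2, 3, 4, 6], [5, 8], [7], [9], [10, 12], [11]]


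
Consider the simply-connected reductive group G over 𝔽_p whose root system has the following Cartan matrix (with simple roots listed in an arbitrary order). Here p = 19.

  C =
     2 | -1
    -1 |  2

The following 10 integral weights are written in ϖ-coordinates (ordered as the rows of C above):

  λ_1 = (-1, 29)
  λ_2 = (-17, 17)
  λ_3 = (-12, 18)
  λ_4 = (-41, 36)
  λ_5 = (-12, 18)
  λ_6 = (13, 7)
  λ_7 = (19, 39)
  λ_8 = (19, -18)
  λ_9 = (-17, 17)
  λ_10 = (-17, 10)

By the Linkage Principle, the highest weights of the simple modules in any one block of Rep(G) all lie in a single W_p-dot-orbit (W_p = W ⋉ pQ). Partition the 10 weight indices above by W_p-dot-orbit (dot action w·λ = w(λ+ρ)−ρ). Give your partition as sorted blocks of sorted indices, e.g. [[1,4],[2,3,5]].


Type A_2, rank 2, |W|=6; reorder rows/cols to standard.

W_19-reps of the 10 weights in Ā_19 (same 2-coord order as C):

    λ_1 → (11, 8)
    λ_2 → (16, 2)
    λ_3 → (11, 8)
    λ_4 → (2, 16)
    λ_5 → (11, 8)
    λ_6 → (11, 5)
    λ_7 → (2, 16)
    λ_8 → (2, 16)
    λ_9 → (16, 2)
    λ_10 → (11, 5)

Grouping the 10 weights by Ā_19-representative: 4 linkage classes.

[[1, 3, 5], [2, 9], [4, 7, 8], [6, 10]]


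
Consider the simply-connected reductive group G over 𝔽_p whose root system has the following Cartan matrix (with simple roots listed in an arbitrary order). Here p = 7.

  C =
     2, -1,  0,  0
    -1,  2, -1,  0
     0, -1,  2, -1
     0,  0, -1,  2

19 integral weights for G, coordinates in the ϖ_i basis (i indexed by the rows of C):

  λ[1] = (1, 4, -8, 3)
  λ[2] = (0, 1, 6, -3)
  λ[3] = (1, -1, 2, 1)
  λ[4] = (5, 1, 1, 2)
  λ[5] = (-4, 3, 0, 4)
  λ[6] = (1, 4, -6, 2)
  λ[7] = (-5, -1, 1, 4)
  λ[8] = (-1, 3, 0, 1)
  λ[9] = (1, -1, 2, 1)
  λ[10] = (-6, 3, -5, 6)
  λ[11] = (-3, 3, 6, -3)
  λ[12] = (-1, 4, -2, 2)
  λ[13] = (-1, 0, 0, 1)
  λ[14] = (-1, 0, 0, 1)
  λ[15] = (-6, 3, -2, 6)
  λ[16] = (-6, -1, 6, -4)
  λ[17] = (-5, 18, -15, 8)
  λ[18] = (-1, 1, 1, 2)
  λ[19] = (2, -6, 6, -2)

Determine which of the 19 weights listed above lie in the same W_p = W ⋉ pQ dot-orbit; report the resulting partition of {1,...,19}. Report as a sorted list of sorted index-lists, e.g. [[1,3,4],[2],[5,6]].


A_4 Cartan matrix, 4 simple roots permuted; ρ=(1,1,1,1).

Each λ_j+ρ reduced to Ā_7; 4-tuples below use C's row order:

  λ_1 → (0, 2, 2, 3) · λ_2 → (2, 0, 4, 1) · λ_3 → (2, 0, 3, 2) · λ_4 → (0, 1, 1, 2) · λ_5 → (0, 1, 1, 2) · λ_6 → (2, 0, 3, 2) · λ_7 → (0, 2, 2, 3) · λ_8 → (0, 4, 1, 2) · λ_9 → (2, 0, 3, 2) · λ_10 → (0, 4, 1, 2) · λ_11 → (2, 0, 3, 2) · λ_12 → (0, 4, 1, 2) · λ_13 → (0, 1, 1, 2) · λ_14 → (0, 1, 1, 2) · λ_15 → (0, 1, 1, 2) · λ_16 → (0, 4, 1, 2) · λ_17 → (2, 0, 4, 1) · λ_18 → (0, 2, 2, 3) · λ_19 → (2, 3, 1, 1)

6 distinct reps among the 19 weights ⇒ 6 W_7-linkage classes:

[[1, 7, 18], [2, 17], [3, 6, 9, 11], [4, 5, 13, 14, 15], [8, 10, 12, 16], [19]]


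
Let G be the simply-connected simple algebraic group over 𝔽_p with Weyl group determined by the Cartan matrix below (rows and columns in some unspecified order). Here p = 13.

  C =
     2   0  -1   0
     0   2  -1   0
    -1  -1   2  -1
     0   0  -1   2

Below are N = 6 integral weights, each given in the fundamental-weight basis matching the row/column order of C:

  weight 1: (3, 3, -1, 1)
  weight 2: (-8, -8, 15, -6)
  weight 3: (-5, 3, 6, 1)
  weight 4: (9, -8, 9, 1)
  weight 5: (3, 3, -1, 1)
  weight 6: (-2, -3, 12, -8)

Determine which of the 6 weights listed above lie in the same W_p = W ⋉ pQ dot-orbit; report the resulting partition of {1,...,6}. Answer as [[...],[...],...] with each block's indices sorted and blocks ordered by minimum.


Type D_4, rank 4, |W|=192; reorder rows/cols to standard.

Ā_13 reps of the 6 weights (D_4, coords as presented):

    1: (4, 4, 0, 2)
    2: (4, 4, 0, 2)
    3: (4, 4, 0, 2)
    4: (1, 2, 0, 7)
    5: (4, 4, 0, 2)
    6: (1, 2, 0, 7)

Linkage partition of the 6 weights (2 classes, p=13):

[[1, 2, 3, 5], [4, 6]]


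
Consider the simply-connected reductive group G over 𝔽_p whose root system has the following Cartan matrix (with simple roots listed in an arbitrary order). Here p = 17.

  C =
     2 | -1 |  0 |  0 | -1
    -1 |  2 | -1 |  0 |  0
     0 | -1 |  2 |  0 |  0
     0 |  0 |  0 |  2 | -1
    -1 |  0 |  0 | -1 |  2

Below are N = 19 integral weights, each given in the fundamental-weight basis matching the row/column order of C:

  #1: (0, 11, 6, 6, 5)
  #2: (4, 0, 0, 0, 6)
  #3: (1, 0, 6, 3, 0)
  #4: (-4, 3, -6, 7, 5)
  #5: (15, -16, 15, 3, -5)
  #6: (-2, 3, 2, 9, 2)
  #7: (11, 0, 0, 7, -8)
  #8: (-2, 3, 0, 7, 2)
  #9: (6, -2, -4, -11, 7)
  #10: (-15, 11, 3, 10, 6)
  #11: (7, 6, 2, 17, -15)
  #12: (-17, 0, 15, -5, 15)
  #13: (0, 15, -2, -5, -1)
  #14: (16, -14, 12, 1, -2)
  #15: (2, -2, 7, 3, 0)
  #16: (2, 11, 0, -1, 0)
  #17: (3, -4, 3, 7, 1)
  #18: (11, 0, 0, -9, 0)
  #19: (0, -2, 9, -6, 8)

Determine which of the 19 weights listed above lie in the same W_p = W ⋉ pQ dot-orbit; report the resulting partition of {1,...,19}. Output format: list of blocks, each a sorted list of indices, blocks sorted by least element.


Type A_5, rank 5, |W|=720; reorder rows/cols to standard.

Alcove-folded reps (p=17, 19 weights, presented ϖ-order):

  1: (2, 1, 7, 4, 1) · 2: (5, 1, 1, 1, 7) · 3: (2, 1, 7, 4, 1) · 4: (1, 3, 1, 8, 2) · 5: (3, 12, 1, 0, 1) · 6: (1, 3, 1, 8, 2) · 7: (5, 1, 1, 1, 7) · 8: (1, 3, 1, 8, 2) · 9: (1, 3, 1, 8, 2) · 10: (5, 1, 1, 1, 7) · 11: (5, 1, 1, 1, 7) · 12: (3, 12, 1, 0, 1) · 13: (3, 12, 1, 0, 1) · 14: (3, 12, 1, 0, 1) · 15: (2, 1, 7, 4, 1) · 16: (3, 12, 1, 0, 1) · 17: (1, 3, 1, 8, 2) · 18: (5, 1, 1, 1, 7) · 19: (0, 1, 7, 3, 4)

Grouping the 19 weights by Ā_17-representative: 5 linkage classes.

[[1, 3, 15], [2, 7, 10, 11, 18], [4, 6, 8, 9, 17], [5, 12, 13, 14, 16], [19]]


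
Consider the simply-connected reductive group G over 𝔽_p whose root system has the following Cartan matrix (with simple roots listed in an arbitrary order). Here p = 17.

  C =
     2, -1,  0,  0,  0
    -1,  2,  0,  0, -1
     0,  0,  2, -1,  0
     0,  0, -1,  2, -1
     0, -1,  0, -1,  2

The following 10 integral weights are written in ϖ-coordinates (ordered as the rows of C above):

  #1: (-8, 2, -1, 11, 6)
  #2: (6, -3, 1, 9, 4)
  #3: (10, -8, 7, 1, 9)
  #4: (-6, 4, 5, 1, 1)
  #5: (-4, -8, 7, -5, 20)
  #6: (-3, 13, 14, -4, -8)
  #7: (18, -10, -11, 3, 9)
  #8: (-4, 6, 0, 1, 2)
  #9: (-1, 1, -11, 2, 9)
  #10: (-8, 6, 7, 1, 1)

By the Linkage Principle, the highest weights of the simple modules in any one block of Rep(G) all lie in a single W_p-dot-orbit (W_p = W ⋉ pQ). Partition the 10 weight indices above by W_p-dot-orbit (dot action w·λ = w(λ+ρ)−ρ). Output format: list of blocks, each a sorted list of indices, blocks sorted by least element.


A_5 Cartan matrix, 5 simple roots permuted; ρ=(1,1,1,1,1).

W_17-reps of the 10 weights in Ā_17 (same 5-coord order as C):

  λ_1 → (0, 2, 3, 7, 3)
  λ_2 → (0, 2, 3, 7, 3)
  λ_3 → (3, 4, 1, 2, 3)
  λ_4 → (5, 0, 6, 2, 2)
  λ_5 → (1, 2, 4, 0, 7)
  λ_6 → (0, 2, 3, 7, 3)
  λ_7 → (3, 4, 1, 2, 3)
  λ_8 → (3, 4, 1, 2, 3)
  λ_9 → (0, 2, 3, 7, 3)
  λ_10 → (5, 0, 6, 2, 2)

Partition of {1..10} into 4 W_17-dot-orbits:

[[1, 2, 6, 9], [3, 7, 8], [4, 10], [5]]


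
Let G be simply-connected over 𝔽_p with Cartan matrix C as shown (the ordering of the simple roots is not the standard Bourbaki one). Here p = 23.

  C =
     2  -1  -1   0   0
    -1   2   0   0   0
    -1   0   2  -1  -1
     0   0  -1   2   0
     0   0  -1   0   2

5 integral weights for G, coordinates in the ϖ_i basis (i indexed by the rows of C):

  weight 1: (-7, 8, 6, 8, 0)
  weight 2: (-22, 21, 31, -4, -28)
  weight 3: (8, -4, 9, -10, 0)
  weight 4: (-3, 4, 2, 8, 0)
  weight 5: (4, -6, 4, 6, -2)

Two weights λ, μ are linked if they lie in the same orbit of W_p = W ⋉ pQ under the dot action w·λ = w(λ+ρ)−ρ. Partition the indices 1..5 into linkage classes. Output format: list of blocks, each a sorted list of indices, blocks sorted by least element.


Cartan matrix: type D_5 (|W|=1920); un-permuting the 5 rows.

Alcove-folded reps (p=23, 5 weights, presented ϖ-order):

  [1] (2, 3, 1, 9, 1);  [2] (2, 3, 1, 9, 1);  [3] (2, 3, 1, 9, 1);  [4] (2, 3, 1, 9, 1);  [5] (0, 5, 4, 7, 1)

These 5 weights hit 2 W_23-dot-orbits; sizes (4, 1):

[[1, 2, 3, 4], [5]]


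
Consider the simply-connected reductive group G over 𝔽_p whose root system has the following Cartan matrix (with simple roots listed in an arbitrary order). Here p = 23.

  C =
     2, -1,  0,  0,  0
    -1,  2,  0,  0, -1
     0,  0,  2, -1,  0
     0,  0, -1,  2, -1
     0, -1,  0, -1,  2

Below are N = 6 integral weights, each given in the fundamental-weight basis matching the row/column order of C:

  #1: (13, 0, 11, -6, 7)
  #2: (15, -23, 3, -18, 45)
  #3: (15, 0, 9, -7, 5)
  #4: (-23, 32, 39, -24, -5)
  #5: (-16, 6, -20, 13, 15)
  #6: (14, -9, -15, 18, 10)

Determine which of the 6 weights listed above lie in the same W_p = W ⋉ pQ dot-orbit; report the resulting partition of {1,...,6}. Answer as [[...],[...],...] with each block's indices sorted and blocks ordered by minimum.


Root system A_5: the 5×5 matrix C matches after relabeling.

λ_j+ρ reflected into Ā_23 (⟨·,θ^∨⟩≤23); 5-tuples as given:

    λ_1+ρ ↦ (7, 1, 0, 5, 3)
    λ_2+ρ ↦ (12, 1, 0, 6, 0)
    λ_3+ρ ↦ (12, 1, 0, 6, 0)
    λ_4+ρ ↦ (12, 1, 0, 6, 0)
    λ_5+ρ ↦ (7, 1, 0, 5, 3)
    λ_6+ρ ↦ (7, 1, 0, 5, 3)

Grouping the 6 weights by Ā_23-representative: 2 linkage classes.

[[1, 5, 6], [2, 3, 4]]


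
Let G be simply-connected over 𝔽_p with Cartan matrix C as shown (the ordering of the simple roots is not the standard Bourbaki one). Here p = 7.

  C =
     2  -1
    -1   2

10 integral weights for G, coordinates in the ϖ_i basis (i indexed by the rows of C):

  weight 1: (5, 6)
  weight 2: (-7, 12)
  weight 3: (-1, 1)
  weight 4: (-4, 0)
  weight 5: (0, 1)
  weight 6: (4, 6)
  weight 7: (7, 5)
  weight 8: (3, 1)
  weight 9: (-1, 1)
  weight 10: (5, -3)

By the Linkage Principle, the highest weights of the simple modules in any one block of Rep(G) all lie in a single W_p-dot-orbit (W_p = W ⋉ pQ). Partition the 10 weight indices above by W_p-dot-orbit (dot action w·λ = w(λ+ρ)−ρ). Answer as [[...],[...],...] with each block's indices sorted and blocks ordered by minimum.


Type A_2, rank 2, |W|=6; reorder rows/cols to standard.

Ā_7 reps of the 10 weights (A_2, coords as presented):

  [1] (0, 1);  [2] (0, 1);  [3] (0, 2);  [4] (1, 2);  [5] (1, 2);  [6] (0, 2);  [7] (0, 1);  [8] (4, 2);  [9] (0, 2);  [10] (4, 2)

4 distinct reps among the 10 weights ⇒ 4 W_7-linkage classes:

[[1, 2, 7], [3, 6, 9], [4, 5], [8, 10]]


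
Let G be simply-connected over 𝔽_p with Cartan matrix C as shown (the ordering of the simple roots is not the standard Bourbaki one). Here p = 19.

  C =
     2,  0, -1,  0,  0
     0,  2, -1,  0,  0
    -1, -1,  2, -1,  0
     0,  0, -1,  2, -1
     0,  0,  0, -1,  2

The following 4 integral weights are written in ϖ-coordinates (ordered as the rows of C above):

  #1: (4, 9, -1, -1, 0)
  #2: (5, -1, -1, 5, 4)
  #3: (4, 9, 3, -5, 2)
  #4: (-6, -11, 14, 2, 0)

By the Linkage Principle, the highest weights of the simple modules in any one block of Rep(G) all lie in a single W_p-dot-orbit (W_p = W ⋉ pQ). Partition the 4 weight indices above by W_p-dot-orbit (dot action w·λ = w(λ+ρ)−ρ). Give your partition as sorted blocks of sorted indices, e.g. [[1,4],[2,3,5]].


D_5 Cartan matrix, 5 simple roots permuted; ρ=(1,1,1,1,1).

W_19-reps of the 4 weights in Ā_19 (same 5-coord order as C):

  λ_1 → (5, 10, 0, 0, 1)
  λ_2 → (6, 0, 0, 2, 5)
  λ_3 → (5, 10, 0, 0, 1)
  λ_4 → (5, 10, 0, 0, 1)

These 4 weights hit 2 W_19-dot-orbits; sizes (3, 1):

[[1, 3, 4], [2]]


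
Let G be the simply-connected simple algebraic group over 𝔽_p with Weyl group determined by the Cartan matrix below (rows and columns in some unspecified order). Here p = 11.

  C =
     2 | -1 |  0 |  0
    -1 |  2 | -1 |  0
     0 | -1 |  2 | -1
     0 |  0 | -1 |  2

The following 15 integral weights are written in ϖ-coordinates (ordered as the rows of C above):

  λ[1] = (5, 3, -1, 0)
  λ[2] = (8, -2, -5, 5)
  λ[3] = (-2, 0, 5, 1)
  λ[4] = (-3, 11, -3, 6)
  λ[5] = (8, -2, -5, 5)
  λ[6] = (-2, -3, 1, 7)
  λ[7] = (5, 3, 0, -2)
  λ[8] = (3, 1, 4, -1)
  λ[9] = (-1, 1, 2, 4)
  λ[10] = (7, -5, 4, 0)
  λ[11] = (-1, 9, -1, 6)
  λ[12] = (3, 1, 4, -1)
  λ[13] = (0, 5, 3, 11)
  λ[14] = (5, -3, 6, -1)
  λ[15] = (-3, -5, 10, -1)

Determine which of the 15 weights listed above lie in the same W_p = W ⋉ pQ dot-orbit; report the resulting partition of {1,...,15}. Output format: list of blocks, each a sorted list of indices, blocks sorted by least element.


Cartan matrix: type A_4 (|W|=120); un-permuting the 4 rows.

Folding the 15 weights λ_j+ρ into Ā_11 (reps in the given 4-coord order):

  [1] (6, 4, 0, 1);  [2] (4, 4, 1, 1);  [3] (1, 0, 6, 2);  [4] (4, 4, 1, 1);  [5] (4, 4, 1, 1);  [6] (2, 0, 1, 7);  [7] (6, 4, 0, 1);  [8] (4, 2, 5, 0);  [9] (0, 2, 3, 5);  [10] (4, 4, 1, 1);  [11] (6, 4, 0, 1);  [12] (4, 2, 5, 0);  [13] (6, 4, 0, 1);  [14] (4, 2, 5, 0);  [15] (4, 2, 5, 0)

Grouping the 15 weights by Ā_11-representative: 6 linkage classes.

[[1, 7, 11, 13], [2, 4, 5, 10], [3], [6], [8, 12, 14, 15], [9]]


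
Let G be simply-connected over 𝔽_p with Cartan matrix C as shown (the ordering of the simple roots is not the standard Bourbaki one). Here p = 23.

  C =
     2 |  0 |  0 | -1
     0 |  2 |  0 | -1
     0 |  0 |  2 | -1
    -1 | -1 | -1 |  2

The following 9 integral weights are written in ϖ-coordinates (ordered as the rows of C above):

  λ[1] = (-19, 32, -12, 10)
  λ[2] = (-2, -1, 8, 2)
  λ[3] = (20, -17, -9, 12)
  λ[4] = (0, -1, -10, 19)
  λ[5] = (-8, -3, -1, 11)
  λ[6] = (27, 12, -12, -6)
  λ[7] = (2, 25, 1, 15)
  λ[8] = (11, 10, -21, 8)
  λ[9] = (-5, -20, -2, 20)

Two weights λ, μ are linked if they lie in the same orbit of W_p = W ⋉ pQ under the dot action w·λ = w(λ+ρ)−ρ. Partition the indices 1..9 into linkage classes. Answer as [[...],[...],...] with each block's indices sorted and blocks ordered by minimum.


D_4 Cartan matrix, 4 simple roots permuted; ρ=(1,1,1,1).

Ā_23 reps of the 9 weights (D_4, coords as presented):

  λ_1+ρ ↦ (7, 2, 0, 3) · λ_2+ρ ↦ (1, 0, 9, 2) · λ_3+ρ ↦ (7, 2, 0, 3) · λ_4+ρ ↦ (1, 0, 9, 2) · λ_5+ρ ↦ (7, 2, 0, 3) · λ_6+ρ ↦ (7, 2, 0, 3) · λ_7+ρ ↦ (1, 16, 2, 1) · λ_8+ρ ↦ (1, 0, 9, 2) · λ_9+ρ ↦ (1, 16, 2, 1)

Partition of {1..9} into 3 W_23-dot-orbits:

[[1, 3, 5, 6], [2, 4, 8], [7, 9]]


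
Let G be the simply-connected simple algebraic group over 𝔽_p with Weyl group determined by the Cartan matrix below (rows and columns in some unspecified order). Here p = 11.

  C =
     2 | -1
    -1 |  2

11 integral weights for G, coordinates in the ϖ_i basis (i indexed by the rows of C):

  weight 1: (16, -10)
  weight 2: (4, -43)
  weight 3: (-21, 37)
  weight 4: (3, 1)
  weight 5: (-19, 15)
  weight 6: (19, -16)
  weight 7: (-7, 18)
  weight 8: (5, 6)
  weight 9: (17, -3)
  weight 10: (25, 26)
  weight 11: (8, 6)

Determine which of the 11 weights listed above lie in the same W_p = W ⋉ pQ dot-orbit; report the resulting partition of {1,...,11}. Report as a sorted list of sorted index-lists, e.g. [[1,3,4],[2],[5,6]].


Cartan matrix: type A_2 (|W|=6); un-permuting the 2 rows.

Ā_11 reps of the 11 weights (A_2, coords as presented):

  1: (2, 3) · 2: (4, 5) · 3: (4, 2) · 4: (4, 2) · 5: (4, 5) · 6: (4, 2) · 7: (2, 3) · 8: (4, 5) · 9: (4, 5) · 10: (4, 5) · 11: (4, 2)

3 distinct reps among the 11 weights ⇒ 3 W_11-linkage classes:

[[1, 7], [2, 5, 8, 9, 10], [3, 4, 6, 11]]
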